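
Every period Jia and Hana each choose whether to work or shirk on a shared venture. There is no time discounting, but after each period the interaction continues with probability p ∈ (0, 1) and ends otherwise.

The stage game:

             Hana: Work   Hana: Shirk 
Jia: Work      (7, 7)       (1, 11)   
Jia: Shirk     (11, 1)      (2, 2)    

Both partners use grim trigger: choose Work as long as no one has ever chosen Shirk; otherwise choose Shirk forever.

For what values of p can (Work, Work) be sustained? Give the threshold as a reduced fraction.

Expected cooperation value is 7 + p·7 + p²·7 + … = 7/(1−p); deviation gives 11 + p·2/(1−p).
7 ≥ 11(1−p) + 2p ⇒ 9p ≥ 4 ⇒ p ≥ 4/9.

4/9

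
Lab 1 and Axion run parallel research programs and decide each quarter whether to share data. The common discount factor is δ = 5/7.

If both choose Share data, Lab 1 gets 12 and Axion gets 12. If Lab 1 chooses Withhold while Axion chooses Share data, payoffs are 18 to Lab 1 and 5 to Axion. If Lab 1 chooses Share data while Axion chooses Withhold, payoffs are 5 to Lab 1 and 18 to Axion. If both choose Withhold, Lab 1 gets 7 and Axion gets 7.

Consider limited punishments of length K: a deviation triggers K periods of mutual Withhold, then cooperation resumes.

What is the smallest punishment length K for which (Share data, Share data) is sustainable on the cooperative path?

2

Need Σ_{k=1}^{K} δ^k ≥ (18−12)/(12−7) = 1.2000 at δ = 5/7.
At K = 1 the sum is 0.7143 < 1.2000; at K = 2 it is 1.2245 ≥ 1.2000.
So the minimum punishment length is K = 2.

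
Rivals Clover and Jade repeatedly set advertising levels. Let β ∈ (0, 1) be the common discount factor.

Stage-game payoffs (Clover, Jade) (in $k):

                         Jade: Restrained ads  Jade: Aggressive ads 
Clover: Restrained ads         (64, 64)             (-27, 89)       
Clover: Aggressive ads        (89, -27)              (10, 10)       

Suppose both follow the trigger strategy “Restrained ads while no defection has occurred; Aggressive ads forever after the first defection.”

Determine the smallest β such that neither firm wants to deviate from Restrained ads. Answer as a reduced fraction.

25/79

64/(1−β) ≥ 89 + 10β/(1−β)
64 ≥ 89 − 79β
β ≥ 25/79.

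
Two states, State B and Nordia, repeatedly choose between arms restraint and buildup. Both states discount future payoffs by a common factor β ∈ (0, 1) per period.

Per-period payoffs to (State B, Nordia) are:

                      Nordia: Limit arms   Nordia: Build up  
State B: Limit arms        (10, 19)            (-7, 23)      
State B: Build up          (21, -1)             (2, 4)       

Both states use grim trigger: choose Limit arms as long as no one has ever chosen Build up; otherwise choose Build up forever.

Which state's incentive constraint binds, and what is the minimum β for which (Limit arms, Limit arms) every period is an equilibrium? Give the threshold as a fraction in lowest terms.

State B: cooperation gives 10 each period; deviation gives 21 once then 2 forever.
  10/(1−β) ≥ 21 + 2β/(1−β) ⇒ β ≥ 11/19.
Nordia: cooperation gives 19 each period; deviation gives 23 once then 4 forever.
  β ≥ 4/19.
Both must hold, so the binding constraint is State B's: β ≥ 11/19.

State B; β ≥ 11/19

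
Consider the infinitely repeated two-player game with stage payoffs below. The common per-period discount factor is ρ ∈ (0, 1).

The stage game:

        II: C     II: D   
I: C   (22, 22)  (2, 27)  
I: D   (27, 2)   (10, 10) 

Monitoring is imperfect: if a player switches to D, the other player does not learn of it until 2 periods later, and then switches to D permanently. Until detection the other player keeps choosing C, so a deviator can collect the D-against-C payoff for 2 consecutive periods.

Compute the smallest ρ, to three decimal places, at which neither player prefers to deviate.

Deviating for the 2 undetected periods gains 27−22 = 5 per period over cooperation, then loses 22−10 = 12 per period forever once punishment starts.
Gain: 5(1 + ρ + … + ρ^1); loss: 12·ρ^2/(1−ρ).
No profitable deviation ⇔ 5(1−ρ^2) ≤ 12·ρ^2, i.e. ρ^2 ≥ 5/(5+12) = 5/17.
Hence ρ ≥ (5/17)^(1/2) ≈ 0.542.

0.542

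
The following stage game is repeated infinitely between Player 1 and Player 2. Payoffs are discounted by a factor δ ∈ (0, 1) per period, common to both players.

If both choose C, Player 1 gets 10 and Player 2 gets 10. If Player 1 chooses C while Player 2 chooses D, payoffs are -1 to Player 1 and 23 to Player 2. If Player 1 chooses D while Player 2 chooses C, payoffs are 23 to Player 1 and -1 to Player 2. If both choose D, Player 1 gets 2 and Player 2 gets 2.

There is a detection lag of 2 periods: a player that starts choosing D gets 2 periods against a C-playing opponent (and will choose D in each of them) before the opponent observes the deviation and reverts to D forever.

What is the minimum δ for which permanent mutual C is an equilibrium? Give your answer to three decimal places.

0.787

A deviator earns 23 for 2 periods, then 2 forever; cooperating earns 10 forever. Multiplying the IC by (1−δ):
10 ≥ 23(1−δ^2) + 2δ^2, so 21·δ^2 ≥ 13 and δ^2 ≥ 13/21.
δ ≥ (13/21)^(1/2) ≈ 0.787.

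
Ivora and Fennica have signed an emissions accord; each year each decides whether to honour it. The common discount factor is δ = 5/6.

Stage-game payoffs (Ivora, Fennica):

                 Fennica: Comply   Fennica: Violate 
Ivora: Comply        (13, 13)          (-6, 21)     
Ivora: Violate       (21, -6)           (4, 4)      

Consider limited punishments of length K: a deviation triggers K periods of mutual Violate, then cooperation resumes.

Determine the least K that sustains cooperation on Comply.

2

Need Σ_{k=1}^{K} δ^k ≥ (21−13)/(13−4) = 0.8889 at δ = 5/6.
At K = 1 the sum is 0.8333 < 0.8889; at K = 2 it is 1.5278 ≥ 0.8889.
So the minimum punishment length is K = 2.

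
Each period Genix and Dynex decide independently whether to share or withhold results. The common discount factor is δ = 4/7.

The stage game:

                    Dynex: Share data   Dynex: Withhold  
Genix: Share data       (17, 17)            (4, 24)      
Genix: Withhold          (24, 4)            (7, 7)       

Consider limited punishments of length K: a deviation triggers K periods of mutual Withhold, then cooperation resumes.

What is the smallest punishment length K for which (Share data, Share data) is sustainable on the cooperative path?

2

Need Σ_{k=1}^{K} δ^k ≥ (24−17)/(17−7) = 0.7000 at δ = 4/7.
At K = 1 the sum is 0.5714 < 0.7000; at K = 2 it is 0.8980 ≥ 0.7000.
So the minimum punishment length is K = 2.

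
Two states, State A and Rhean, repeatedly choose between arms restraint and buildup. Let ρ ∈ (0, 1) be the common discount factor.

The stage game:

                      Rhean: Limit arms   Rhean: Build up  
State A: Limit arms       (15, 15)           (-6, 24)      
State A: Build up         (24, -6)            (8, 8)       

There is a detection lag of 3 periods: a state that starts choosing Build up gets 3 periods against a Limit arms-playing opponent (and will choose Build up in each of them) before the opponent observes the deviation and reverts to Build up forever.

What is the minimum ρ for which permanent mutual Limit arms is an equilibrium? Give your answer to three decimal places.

Deviating for the 3 undetected periods gains 24−15 = 9 per period over cooperation, then loses 15−8 = 7 per period forever once punishment starts.
Gain: 9(1 + ρ + … + ρ^2); loss: 7·ρ^3/(1−ρ).
No profitable deviation ⇔ 9(1−ρ^3) ≤ 7·ρ^3, i.e. ρ^3 ≥ 9/(9+7) = 9/16.
Hence ρ ≥ (9/16)^(1/3) ≈ 0.825.

0.825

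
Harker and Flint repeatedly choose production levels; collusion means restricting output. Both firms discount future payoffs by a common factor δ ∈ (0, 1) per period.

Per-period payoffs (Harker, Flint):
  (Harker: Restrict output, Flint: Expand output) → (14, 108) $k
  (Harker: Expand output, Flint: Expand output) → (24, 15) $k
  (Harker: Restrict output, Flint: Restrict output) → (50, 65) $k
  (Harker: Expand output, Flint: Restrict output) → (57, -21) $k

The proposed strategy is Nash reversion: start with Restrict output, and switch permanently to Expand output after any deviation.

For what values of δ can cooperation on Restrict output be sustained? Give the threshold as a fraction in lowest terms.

43/93

Harker's threshold: (57−50)/(57−24) = 7/33.
Flint's threshold: (108−65)/(108−15) = 43/93.
7/33 < 43/93, so Flint binds and δ* = 43/93.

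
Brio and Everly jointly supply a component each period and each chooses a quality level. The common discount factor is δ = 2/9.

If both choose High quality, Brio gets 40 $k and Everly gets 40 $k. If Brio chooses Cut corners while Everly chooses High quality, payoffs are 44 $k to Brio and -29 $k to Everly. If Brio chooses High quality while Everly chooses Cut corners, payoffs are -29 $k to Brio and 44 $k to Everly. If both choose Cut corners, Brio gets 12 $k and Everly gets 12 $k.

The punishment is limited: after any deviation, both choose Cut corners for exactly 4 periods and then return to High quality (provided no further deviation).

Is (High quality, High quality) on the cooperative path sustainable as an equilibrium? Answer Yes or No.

Yes

A one-shot deviation gives 44 now, then 12 for 4 periods, then back to 40.
Gain from deviating: (44−40) today; loss: (40−12) in each of the next 4 periods.
No-deviation condition: (40−12)(δ+…+δ^4) ≥ 44−40, i.e. δ+…+δ^4 ≥ 1/7.
At δ = 2/9: δ+…+δ^4 = 0.2850 ≥ 0.1429.
So cooperation is sustainable.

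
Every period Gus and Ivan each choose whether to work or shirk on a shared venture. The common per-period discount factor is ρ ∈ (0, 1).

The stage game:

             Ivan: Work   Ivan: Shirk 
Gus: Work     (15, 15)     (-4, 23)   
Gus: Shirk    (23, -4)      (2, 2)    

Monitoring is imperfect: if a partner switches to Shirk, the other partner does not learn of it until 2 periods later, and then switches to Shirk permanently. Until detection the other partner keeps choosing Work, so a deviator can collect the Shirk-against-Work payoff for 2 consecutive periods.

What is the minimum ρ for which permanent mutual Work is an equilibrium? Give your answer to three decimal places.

0.617

A deviator earns 23 for 2 periods, then 2 forever; cooperating earns 15 forever. Multiplying the IC by (1−ρ):
15 ≥ 23(1−ρ^2) + 2ρ^2, so 21·ρ^2 ≥ 8 and ρ^2 ≥ 8/21.
ρ ≥ (8/21)^(1/2) ≈ 0.617.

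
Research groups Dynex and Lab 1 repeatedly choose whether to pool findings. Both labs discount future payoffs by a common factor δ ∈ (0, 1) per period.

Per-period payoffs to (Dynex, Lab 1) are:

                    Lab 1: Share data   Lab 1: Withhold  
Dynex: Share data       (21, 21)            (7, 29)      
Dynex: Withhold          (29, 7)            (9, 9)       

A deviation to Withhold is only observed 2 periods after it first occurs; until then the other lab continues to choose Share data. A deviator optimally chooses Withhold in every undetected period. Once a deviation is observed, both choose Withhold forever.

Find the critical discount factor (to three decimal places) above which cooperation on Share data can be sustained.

Deviating for the 2 undetected periods gains 29−21 = 8 per period over cooperation, then loses 21−9 = 12 per period forever once punishment starts.
Gain: 8(1 + δ + … + δ^1); loss: 12·δ^2/(1−δ).
No profitable deviation ⇔ 8(1−δ^2) ≤ 12·δ^2, i.e. δ^2 ≥ 8/(8+12) = 2/5.
Hence δ ≥ (2/5)^(1/2) ≈ 0.632.

0.632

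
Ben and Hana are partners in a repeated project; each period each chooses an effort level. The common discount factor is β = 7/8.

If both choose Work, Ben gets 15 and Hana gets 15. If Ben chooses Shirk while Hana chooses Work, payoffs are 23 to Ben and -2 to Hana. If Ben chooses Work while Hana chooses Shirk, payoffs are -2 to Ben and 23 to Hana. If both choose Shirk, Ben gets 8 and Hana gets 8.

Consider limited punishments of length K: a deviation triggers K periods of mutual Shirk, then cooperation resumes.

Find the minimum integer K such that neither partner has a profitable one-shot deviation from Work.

IC: β(1−β^K)/(1−β) ≥ (23−15)/(15−8) = 8/7.
With β = 7/8: need 1 − β^K ≥ 8/7·(1−7/8)/(7/8), i.e. β^K ≤ 0.8367.
Since (7/8)^1 = 0.8750 and (7/8)^2 = 0.7656, the smallest such K is 2.

2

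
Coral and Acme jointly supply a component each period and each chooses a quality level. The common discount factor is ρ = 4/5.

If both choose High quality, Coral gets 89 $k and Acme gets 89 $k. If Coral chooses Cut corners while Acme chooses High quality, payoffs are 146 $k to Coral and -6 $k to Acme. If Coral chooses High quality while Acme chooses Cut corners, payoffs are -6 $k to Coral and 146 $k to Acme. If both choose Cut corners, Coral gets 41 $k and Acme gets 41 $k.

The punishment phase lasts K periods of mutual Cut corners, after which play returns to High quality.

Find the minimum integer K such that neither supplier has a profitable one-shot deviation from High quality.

IC: ρ(1−ρ^K)/(1−ρ) ≥ (146−89)/(89−41) = 19/16.
With ρ = 4/5: need 1 − ρ^K ≥ 19/16·(1−4/5)/(4/5), i.e. ρ^K ≤ 0.7031.
Since (4/5)^1 = 0.8000 and (4/5)^2 = 0.6400, the smallest such K is 2.

2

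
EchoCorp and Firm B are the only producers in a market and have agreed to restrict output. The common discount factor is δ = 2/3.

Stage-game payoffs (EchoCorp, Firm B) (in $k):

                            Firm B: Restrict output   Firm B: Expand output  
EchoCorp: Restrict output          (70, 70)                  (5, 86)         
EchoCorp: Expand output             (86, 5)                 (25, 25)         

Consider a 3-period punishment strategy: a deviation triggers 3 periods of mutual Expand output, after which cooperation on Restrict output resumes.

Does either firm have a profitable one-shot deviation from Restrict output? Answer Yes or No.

IC: δ+…+δ^3 ≥ (86−70)/(70−25) = 16/45.
At δ = 2/3: partial sum = 1.4074 ≥ 0.3556. Cooperation sustainable.

No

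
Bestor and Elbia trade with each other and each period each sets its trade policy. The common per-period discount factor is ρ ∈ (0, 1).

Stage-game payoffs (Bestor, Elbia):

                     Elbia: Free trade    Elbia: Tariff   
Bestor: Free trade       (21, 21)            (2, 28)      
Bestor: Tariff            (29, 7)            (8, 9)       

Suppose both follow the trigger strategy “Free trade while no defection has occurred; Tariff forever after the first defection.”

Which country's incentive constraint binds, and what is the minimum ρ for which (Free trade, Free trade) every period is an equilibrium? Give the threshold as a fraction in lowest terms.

Bestor; ρ ≥ 8/21

For Bestor: deviation gain 29−21 = 8, per-period punishment loss 21−8 = 13. IC gives ρ ≥ 8/21.
For Elbia: gain 7, loss 12 per period, so ρ ≥ 7/19.
The tighter constraint is Bestor's, so cooperation needs ρ ≥ 8/21.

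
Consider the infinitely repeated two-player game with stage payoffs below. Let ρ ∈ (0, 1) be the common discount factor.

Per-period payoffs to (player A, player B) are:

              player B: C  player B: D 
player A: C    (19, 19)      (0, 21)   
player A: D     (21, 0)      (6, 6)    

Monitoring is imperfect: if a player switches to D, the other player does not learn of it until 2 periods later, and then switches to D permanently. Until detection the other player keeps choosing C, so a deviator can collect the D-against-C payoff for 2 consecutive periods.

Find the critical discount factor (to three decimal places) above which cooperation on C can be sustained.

A deviator earns 21 for 2 periods, then 6 forever; cooperating earns 19 forever. Multiplying the IC by (1−ρ):
19 ≥ 21(1−ρ^2) + 6ρ^2, so 15·ρ^2 ≥ 2 and ρ^2 ≥ 2/15.
ρ ≥ (2/15)^(1/2) ≈ 0.365.

0.365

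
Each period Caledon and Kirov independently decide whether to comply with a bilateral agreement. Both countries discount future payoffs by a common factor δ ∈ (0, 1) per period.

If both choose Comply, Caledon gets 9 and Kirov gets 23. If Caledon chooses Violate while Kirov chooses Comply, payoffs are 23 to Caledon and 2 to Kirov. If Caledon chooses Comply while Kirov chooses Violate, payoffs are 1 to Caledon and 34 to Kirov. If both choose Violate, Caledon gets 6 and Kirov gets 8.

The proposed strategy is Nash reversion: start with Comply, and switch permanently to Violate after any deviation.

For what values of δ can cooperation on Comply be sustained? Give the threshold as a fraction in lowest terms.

For Caledon: deviation gain 23−9 = 14, per-period punishment loss 9−6 = 3. IC gives δ ≥ 14/17.
For Kirov: gain 11, loss 15 per period, so δ ≥ 11/26.
The tighter constraint is Caledon's, so cooperation needs δ ≥ 14/17.

14/17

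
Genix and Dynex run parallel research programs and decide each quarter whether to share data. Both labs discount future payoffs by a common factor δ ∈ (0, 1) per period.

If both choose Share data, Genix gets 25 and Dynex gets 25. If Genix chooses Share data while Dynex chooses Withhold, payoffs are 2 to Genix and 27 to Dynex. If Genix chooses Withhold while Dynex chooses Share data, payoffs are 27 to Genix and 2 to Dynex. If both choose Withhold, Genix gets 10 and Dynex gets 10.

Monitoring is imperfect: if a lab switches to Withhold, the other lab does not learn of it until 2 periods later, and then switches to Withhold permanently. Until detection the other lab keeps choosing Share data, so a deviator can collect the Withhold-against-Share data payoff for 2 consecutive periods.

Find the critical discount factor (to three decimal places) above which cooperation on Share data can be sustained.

0.343

Deviating for the 2 undetected periods gains 27−25 = 2 per period over cooperation, then loses 25−10 = 15 per period forever once punishment starts.
Gain: 2(1 + δ + … + δ^1); loss: 15·δ^2/(1−δ).
No profitable deviation ⇔ 2(1−δ^2) ≤ 15·δ^2, i.e. δ^2 ≥ 2/(2+15) = 2/17.
Hence δ ≥ (2/17)^(1/2) ≈ 0.343.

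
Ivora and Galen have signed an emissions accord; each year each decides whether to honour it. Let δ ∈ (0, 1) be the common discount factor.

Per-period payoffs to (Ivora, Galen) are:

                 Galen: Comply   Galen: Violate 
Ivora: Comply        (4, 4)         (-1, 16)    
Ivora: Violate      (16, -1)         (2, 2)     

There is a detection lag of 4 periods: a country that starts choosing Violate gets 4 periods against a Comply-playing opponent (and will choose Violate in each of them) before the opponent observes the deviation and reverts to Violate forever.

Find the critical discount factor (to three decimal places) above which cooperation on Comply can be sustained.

A deviator earns 16 for 4 periods, then 2 forever; cooperating earns 4 forever. Multiplying the IC by (1−δ):
4 ≥ 16(1−δ^4) + 2δ^4, so 14·δ^4 ≥ 12 and δ^4 ≥ 6/7.
δ ≥ (6/7)^(1/4) ≈ 0.962.

0.962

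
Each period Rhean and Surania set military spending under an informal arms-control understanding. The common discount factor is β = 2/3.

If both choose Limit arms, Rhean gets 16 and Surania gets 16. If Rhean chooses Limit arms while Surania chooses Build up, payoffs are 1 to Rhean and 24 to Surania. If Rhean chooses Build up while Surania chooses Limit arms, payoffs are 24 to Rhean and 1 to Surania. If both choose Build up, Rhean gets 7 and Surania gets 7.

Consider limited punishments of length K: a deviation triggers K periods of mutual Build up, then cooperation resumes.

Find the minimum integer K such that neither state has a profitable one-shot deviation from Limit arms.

Need Σ_{k=1}^{K} β^k ≥ (24−16)/(16−7) = 0.8889 at β = 2/3.
At K = 1 the sum is 0.6667 < 0.8889; at K = 2 it is 1.1111 ≥ 0.8889.
So the minimum punishment length is K = 2.

2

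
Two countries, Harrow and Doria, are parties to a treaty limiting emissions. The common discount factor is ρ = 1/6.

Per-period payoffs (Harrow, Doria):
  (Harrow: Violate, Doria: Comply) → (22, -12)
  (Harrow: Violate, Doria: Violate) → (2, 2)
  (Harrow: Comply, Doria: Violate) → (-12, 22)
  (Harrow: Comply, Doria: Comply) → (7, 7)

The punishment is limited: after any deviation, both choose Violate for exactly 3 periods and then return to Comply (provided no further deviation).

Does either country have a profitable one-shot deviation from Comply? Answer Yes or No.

A one-shot deviation gives 22 now, then 2 for 3 periods, then back to 7.
Gain from deviating: (22−7) today; loss: (7−2) in each of the next 3 periods.
No-deviation condition: (7−2)(ρ+…+ρ^3) ≥ 22−7, i.e. ρ+…+ρ^3 ≥ 3.
At ρ = 1/6: ρ+…+ρ^3 = 0.1991 < 3.0000.
So cooperation is not sustainable.

Yes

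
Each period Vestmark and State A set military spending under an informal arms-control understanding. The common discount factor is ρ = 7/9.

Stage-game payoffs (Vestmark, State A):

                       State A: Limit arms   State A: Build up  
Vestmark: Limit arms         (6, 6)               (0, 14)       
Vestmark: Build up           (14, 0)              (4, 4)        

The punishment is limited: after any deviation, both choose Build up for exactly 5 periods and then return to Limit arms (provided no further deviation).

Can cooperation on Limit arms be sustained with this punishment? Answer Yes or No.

Comparing payoff streams over the 6 periods until play realigns: cooperate → 6(1+ρ+…+ρ^5); deviate → 14 + 4(ρ+…+ρ^5).
Cooperation is sustained iff (6−4)(ρ+…+ρ^5) ≥ 14−6.
ρ+…+ρ^5 = 7/9·(1−(7/9)^5)/(1−7/9) = 2.5038, and (14−6)/(6−4) = 4.0000.
2.5038 < 4.0000, so cooperation is not sustainable.

No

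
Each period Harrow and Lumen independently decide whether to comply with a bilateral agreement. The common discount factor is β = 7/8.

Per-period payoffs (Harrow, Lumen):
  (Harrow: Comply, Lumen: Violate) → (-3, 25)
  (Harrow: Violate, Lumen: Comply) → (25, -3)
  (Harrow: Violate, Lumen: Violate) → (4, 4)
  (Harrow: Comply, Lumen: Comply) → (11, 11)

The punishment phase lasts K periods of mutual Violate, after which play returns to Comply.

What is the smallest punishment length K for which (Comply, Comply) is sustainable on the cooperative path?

3

No profitable deviation requires (11−4)(β+…+β^K) ≥ 25−11, i.e. β+…+β^K ≥ 2 ≈ 2.0000.
With β = 7/8, the partial sums are K=1: 0.8750, K=2: 1.6406, K=3: 2.3105.
K = 3 is the first length at which the sum reaches 2.0000.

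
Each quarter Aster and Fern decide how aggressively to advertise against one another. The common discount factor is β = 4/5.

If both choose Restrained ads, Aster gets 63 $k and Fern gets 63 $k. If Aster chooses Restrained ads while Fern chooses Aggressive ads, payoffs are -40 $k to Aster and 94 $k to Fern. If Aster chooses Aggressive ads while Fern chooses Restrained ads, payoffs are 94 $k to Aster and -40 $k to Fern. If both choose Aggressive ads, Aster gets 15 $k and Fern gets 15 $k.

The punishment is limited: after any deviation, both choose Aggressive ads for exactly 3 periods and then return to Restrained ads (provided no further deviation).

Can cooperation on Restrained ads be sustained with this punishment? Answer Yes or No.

A one-shot deviation gives 94 now, then 15 for 3 periods, then back to 63.
Gain from deviating: (94−63) today; loss: (63−15) in each of the next 3 periods.
No-deviation condition: (63−15)(β+…+β^3) ≥ 94−63, i.e. β+…+β^3 ≥ 31/48.
At β = 4/5: β+…+β^3 = 1.9520 ≥ 0.6458.
So cooperation is sustainable.

Yes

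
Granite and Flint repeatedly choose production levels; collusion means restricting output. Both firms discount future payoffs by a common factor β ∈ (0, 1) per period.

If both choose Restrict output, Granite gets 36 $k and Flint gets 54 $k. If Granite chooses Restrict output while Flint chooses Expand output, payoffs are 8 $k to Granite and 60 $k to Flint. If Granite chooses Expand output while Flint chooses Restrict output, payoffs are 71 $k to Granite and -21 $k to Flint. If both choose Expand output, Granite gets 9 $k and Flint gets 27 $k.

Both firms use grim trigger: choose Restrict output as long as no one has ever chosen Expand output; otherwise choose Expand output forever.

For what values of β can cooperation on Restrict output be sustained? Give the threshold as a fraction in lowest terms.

35/62

Granite: cooperation gives 36 each period; deviation gives 71 once then 9 forever.
  36/(1−β) ≥ 71 + 9β/(1−β) ⇒ β ≥ 35/62.
Flint: cooperation gives 54 each period; deviation gives 60 once then 27 forever.
  β ≥ 6/33 = 2/11.
Both must hold, so the binding constraint is Granite's: β ≥ 35/62.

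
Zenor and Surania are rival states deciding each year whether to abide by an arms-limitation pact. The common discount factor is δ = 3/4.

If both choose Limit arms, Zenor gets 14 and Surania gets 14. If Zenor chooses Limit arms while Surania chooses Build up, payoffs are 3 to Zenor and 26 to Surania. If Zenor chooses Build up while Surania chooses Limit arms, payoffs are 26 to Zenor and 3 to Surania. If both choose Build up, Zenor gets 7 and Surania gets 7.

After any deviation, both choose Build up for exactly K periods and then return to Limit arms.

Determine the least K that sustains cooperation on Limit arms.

IC: δ(1−δ^K)/(1−δ) ≥ (26−14)/(14−7) = 12/7.
With δ = 3/4: need 1 − δ^K ≥ 12/7·(1−3/4)/(3/4), i.e. δ^K ≤ 0.4286.
Since (3/4)^2 = 0.5625 and (3/4)^3 = 0.4219, the smallest such K is 3.

3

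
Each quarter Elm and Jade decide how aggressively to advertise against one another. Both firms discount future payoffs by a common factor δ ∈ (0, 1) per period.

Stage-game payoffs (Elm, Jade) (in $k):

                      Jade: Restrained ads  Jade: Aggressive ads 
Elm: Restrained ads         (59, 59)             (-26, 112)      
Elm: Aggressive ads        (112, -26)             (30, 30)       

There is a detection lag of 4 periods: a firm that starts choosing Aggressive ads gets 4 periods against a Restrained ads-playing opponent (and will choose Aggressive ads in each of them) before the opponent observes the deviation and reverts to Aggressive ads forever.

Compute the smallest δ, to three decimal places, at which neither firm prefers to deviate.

0.897

The best deviation is to choose Aggressive ads for all 4 undetected periods, earning 112 each, then 30 forever once detected.
Deviation value: 112(1−δ^4)/(1−δ) + 30δ^4/(1−δ); cooperation value: 59/(1−δ).
IC: 59 ≥ 112(1−δ^4) + 30δ^4 = 112 − 82δ^4.
So δ^4 ≥ 53/82, giving δ ≥ (53/82)^(1/4) ≈ 0.897.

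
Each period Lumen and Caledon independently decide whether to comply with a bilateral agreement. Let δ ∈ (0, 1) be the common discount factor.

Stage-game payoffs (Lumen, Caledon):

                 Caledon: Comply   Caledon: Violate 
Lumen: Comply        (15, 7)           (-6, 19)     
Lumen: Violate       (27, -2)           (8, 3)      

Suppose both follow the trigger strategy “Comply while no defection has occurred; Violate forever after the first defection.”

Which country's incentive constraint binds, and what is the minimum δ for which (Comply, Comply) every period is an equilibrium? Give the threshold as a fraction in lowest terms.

Caledon; δ ≥ 3/4

For Lumen: deviation gain 27−15 = 12, per-period punishment loss 15−8 = 7. IC gives δ ≥ 12/19.
For Caledon: gain 12, loss 4 per period, so δ ≥ 12/16 = 3/4.
The tighter constraint is Caledon's, so cooperation needs δ ≥ 3/4.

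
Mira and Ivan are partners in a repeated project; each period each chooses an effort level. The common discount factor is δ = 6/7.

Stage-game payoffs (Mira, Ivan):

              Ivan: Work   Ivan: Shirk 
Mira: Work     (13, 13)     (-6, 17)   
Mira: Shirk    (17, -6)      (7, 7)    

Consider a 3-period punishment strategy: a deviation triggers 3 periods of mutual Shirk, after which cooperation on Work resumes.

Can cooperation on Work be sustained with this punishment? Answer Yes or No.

Yes

Comparing payoff streams over the 4 periods until play realigns: cooperate → 13(1+δ+…+δ^3); deviate → 17 + 7(δ+…+δ^3).
Cooperation is sustained iff (13−7)(δ+…+δ^3) ≥ 17−13.
δ+…+δ^3 = 6/7·(1−(6/7)^3)/(1−6/7) = 2.2216, and (17−13)/(13−7) = 0.6667.
2.2216 ≥ 0.6667, so cooperation is sustainable.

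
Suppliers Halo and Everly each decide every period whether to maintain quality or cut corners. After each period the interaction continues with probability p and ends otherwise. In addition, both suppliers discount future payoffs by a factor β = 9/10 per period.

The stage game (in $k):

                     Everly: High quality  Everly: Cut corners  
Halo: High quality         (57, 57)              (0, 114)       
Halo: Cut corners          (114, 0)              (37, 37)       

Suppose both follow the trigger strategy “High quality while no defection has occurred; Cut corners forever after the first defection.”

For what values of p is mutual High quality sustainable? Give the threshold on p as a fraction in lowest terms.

With continuation probability p and discount β, the effective per-period discount factor is βp.
Grim-trigger IC: βp ≥ (114−57)/(114−37) = 57/77.
So p ≥ (57/77)/(9/10) = 190/231.

190/231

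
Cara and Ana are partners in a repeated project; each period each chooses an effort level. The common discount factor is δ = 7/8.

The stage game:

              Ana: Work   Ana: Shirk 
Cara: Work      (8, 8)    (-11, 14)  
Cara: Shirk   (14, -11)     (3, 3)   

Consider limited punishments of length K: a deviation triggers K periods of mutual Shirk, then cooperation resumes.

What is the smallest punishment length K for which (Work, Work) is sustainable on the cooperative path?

Need Σ_{k=1}^{K} δ^k ≥ (14−8)/(8−3) = 1.2000 at δ = 7/8.
At K = 1 the sum is 0.8750 < 1.2000; at K = 2 it is 1.6406 ≥ 1.2000.
So the minimum punishment length is K = 2.

2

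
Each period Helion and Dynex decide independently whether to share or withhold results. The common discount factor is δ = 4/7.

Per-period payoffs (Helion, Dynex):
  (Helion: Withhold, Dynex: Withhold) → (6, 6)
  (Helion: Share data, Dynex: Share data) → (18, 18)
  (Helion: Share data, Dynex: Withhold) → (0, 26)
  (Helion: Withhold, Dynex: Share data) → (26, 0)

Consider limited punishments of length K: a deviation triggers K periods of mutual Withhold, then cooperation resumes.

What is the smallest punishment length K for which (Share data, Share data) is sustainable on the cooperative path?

2

IC: δ(1−δ^K)/(1−δ) ≥ (26−18)/(18−6) = 2/3.
With δ = 4/7: need 1 − δ^K ≥ 2/3·(1−4/7)/(4/7), i.e. δ^K ≤ 0.5000.
Since (4/7)^1 = 0.5714 and (4/7)^2 = 0.3265, the smallest such K is 2.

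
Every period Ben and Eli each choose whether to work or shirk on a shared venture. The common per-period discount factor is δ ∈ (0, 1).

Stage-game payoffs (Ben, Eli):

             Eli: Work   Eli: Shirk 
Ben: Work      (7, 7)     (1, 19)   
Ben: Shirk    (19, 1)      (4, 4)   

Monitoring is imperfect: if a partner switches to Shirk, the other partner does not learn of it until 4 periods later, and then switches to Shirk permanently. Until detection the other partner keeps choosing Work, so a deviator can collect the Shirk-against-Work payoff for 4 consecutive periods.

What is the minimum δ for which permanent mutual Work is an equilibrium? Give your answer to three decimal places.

The best deviation is to choose Shirk for all 4 undetected periods, earning 19 each, then 4 forever once detected.
Deviation value: 19(1−δ^4)/(1−δ) + 4δ^4/(1−δ); cooperation value: 7/(1−δ).
IC: 7 ≥ 19(1−δ^4) + 4δ^4 = 19 − 15δ^4.
So δ^4 ≥ 12/15 = 4/5, giving δ ≥ (4/5)^(1/4) ≈ 0.946.

0.946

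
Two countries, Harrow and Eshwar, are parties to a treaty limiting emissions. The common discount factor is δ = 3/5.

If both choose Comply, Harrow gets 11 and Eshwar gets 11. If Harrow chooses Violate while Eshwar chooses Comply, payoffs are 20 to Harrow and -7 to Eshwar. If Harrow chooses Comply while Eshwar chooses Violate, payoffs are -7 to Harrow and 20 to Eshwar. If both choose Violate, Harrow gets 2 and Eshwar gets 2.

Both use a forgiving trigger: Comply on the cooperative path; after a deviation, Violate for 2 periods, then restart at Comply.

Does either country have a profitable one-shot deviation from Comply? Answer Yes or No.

Comparing payoff streams over the 3 periods until play realigns: cooperate → 11(1+δ+…+δ^2); deviate → 20 + 2(δ+…+δ^2).
Cooperation is sustained iff (11−2)(δ+…+δ^2) ≥ 20−11.
δ+…+δ^2 = 3/5·(1−(3/5)^2)/(1−3/5) = 0.9600, and (20−11)/(11−2) = 1.0000.
0.9600 < 1.0000, so cooperation is not sustainable.

Yes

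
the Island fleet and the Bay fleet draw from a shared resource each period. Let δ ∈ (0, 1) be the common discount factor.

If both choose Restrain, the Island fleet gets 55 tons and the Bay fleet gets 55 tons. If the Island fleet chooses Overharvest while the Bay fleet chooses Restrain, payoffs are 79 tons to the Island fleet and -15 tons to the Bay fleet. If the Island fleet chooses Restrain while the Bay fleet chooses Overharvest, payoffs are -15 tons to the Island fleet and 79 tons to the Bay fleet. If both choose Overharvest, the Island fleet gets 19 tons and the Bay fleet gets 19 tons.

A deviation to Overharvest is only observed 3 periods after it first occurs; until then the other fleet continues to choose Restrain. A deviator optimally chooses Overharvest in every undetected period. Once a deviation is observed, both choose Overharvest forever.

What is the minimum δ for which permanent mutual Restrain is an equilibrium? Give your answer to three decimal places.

0.737

Deviating for the 3 undetected periods gains 79−55 = 24 per period over cooperation, then loses 55−19 = 36 per period forever once punishment starts.
Gain: 24(1 + δ + … + δ^2); loss: 36·δ^3/(1−δ).
No profitable deviation ⇔ 24(1−δ^3) ≤ 36·δ^3, i.e. δ^3 ≥ 24/(24+36) = 2/5.
Hence δ ≥ (2/5)^(1/3) ≈ 0.737.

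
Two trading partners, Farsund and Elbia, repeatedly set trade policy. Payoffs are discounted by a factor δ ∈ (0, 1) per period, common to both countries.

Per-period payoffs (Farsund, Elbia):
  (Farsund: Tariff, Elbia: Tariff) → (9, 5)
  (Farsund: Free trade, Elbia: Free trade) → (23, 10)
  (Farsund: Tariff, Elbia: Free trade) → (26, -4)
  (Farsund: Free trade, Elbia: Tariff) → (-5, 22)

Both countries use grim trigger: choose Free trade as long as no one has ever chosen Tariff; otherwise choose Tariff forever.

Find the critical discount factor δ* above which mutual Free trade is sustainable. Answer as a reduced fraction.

Farsund's threshold: (26−23)/(26−9) = 3/17.
Elbia's threshold: (22−10)/(22−5) = 12/17.
3/17 < 12/17, so Elbia binds and δ* = 12/17.

12/17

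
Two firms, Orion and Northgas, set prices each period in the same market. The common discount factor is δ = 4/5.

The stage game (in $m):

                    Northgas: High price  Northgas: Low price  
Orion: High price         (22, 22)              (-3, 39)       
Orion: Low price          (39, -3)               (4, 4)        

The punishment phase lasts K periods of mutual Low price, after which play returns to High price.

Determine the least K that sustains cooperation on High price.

2

No profitable deviation requires (22−4)(δ+…+δ^K) ≥ 39−22, i.e. δ+…+δ^K ≥ 17/18 ≈ 0.9444.
With δ = 4/5, the partial sums are K=1: 0.8000, K=2: 1.4400.
K = 2 is the first length at which the sum reaches 0.9444.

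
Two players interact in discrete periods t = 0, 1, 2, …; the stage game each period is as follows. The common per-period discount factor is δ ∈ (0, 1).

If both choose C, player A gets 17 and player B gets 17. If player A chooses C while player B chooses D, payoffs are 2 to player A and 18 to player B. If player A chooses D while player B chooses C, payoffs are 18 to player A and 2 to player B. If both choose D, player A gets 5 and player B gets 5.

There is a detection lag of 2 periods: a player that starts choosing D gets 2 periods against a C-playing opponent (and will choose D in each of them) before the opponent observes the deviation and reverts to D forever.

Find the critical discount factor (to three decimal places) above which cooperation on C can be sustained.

0.277

The best deviation is to choose D for all 2 undetected periods, earning 18 each, then 5 forever once detected.
Deviation value: 18(1−δ^2)/(1−δ) + 5δ^2/(1−δ); cooperation value: 17/(1−δ).
IC: 17 ≥ 18(1−δ^2) + 5δ^2 = 18 − 13δ^2.
So δ^2 ≥ 1/13, giving δ ≥ (1/13)^(1/2) ≈ 0.277.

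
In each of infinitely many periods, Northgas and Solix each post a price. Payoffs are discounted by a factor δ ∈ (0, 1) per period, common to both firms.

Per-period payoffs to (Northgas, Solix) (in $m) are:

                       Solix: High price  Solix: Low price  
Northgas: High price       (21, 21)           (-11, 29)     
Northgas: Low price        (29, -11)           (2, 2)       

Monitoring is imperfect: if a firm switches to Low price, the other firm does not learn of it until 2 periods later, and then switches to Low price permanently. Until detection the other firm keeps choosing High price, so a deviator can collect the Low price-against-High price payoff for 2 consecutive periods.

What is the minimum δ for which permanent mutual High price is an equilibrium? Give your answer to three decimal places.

0.544

A deviator earns 29 for 2 periods, then 2 forever; cooperating earns 21 forever. Multiplying the IC by (1−δ):
21 ≥ 29(1−δ^2) + 2δ^2, so 27·δ^2 ≥ 8 and δ^2 ≥ 8/27.
δ ≥ (8/27)^(1/2) ≈ 0.544.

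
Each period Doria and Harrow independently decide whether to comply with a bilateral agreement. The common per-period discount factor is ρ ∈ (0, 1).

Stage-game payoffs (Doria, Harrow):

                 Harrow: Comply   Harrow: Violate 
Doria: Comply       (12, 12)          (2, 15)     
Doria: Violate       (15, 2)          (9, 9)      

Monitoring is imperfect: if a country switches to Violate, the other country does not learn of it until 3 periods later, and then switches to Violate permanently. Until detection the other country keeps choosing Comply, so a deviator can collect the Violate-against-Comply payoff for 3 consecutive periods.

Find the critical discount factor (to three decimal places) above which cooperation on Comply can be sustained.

The best deviation is to choose Violate for all 3 undetected periods, earning 15 each, then 9 forever once detected.
Deviation value: 15(1−ρ^3)/(1−ρ) + 9ρ^3/(1−ρ); cooperation value: 12/(1−ρ).
IC: 12 ≥ 15(1−ρ^3) + 9ρ^3 = 15 − 6ρ^3.
So ρ^3 ≥ 3/6 = 1/2, giving ρ ≥ (1/2)^(1/3) ≈ 0.794.

0.794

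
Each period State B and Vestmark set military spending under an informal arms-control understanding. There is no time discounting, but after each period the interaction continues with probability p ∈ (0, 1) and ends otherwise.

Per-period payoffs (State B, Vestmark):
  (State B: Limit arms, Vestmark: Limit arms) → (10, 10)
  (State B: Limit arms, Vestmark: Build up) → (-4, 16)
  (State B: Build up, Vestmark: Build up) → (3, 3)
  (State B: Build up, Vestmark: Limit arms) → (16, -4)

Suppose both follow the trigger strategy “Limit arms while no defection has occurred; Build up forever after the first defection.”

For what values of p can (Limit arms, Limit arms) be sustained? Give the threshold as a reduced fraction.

6/13

Expected cooperation value is 10 + p·10 + p²·10 + … = 10/(1−p); deviation gives 16 + p·3/(1−p).
10 ≥ 16(1−p) + 3p ⇒ 13p ≥ 6 ⇒ p ≥ 6/13.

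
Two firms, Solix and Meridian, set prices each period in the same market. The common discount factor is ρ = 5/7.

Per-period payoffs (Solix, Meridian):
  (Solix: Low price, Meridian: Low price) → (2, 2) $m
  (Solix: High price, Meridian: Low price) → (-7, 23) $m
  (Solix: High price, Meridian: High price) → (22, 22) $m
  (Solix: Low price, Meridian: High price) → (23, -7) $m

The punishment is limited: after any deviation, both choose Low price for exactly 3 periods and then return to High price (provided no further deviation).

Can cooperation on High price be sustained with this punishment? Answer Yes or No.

Comparing payoff streams over the 4 periods until play realigns: cooperate → 22(1+ρ+…+ρ^3); deviate → 23 + 2(ρ+…+ρ^3).
Cooperation is sustained iff (22−2)(ρ+…+ρ^3) ≥ 23−22.
ρ+…+ρ^3 = 5/7·(1−(5/7)^3)/(1−5/7) = 1.5889, and (23−22)/(22−2) = 0.0500.
1.5889 ≥ 0.0500, so cooperation is sustainable.

Yes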